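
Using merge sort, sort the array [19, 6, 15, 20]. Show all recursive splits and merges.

Merge sort trace:

Split: [19, 6, 15, 20] -> [19, 6] and [15, 20]
  Split: [19, 6] -> [19] and [6]
  Merge: [19] + [6] -> [6, 19]
  Split: [15, 20] -> [15] and [20]
  Merge: [15] + [20] -> [15, 20]
Merge: [6, 19] + [15, 20] -> [6, 15, 19, 20]

Final sorted array: [6, 15, 19, 20]

The merge sort proceeds by recursively splitting the array and merging sorted halves.
After all merges, the sorted array is [6, 15, 19, 20].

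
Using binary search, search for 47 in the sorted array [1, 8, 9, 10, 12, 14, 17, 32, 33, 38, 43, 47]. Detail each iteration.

Binary search for 47 in [1, 8, 9, 10, 12, 14, 17, 32, 33, 38, 43, 47]:

lo=0, hi=11, mid=5, arr[mid]=14 -> 14 < 47, search right half
lo=6, hi=11, mid=8, arr[mid]=33 -> 33 < 47, search right half
lo=9, hi=11, mid=10, arr[mid]=43 -> 43 < 47, search right half
lo=11, hi=11, mid=11, arr[mid]=47 -> Found target at index 11!

Binary search finds 47 at index 11 after 4 comparisons. The search repeatedly halves the search space by comparing with the middle element.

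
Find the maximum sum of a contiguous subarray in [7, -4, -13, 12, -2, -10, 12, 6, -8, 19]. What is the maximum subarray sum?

Using Kadane's algorithm on [7, -4, -13, 12, -2, -10, 12, 6, -8, 19]:

Scanning through the array:
Position 1 (value -4): max_ending_here = 3, max_so_far = 7
Position 2 (value -13): max_ending_here = -10, max_so_far = 7
Position 3 (value 12): max_ending_here = 12, max_so_far = 12
Position 4 (value -2): max_ending_here = 10, max_so_far = 12
Position 5 (value -10): max_ending_here = 0, max_so_far = 12
Position 6 (value 12): max_ending_here = 12, max_so_far = 12
Position 7 (value 6): max_ending_here = 18, max_so_far = 18
Position 8 (value -8): max_ending_here = 10, max_so_far = 18
Position 9 (value 19): max_ending_here = 29, max_so_far = 29

Maximum subarray: [12, -2, -10, 12, 6, -8, 19]
Maximum sum: 29

The maximum subarray is [12, -2, -10, 12, 6, -8, 19] with sum 29. This subarray runs from index 3 to index 9.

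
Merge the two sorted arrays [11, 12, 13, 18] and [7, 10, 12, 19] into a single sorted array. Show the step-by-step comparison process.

Merging process:

Compare 11 vs 7: take 7 from right. Merged: [7]
Compare 11 vs 10: take 10 from right. Merged: [7, 10]
Compare 11 vs 12: take 11 from left. Merged: [7, 10, 11]
Compare 12 vs 12: take 12 from left. Merged: [7, 10, 11, 12]
Compare 13 vs 12: take 12 from right. Merged: [7, 10, 11, 12, 12]
Compare 13 vs 19: take 13 from left. Merged: [7, 10, 11, 12, 12, 13]
Compare 18 vs 19: take 18 from left. Merged: [7, 10, 11, 12, 12, 13, 18]
Append remaining from right: [19]. Merged: [7, 10, 11, 12, 12, 13, 18, 19]

Final merged array: [7, 10, 11, 12, 12, 13, 18, 19]
Total comparisons: 7

The merged array is [7, 10, 11, 12, 12, 13, 18, 19], requiring 7 comparisons. The merge step runs in O(n) time where n is the total number of elements.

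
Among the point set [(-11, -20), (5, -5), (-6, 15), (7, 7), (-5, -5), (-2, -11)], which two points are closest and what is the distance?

Computing all pairwise distances among 6 points:

d((-11, -20), (5, -5)) = 21.9317
d((-11, -20), (-6, 15)) = 35.3553
d((-11, -20), (7, 7)) = 32.45
d((-11, -20), (-5, -5)) = 16.1555
d((-11, -20), (-2, -11)) = 12.7279
d((5, -5), (-6, 15)) = 22.8254
d((5, -5), (7, 7)) = 12.1655
d((5, -5), (-5, -5)) = 10.0
d((5, -5), (-2, -11)) = 9.2195
d((-6, 15), (7, 7)) = 15.2643
d((-6, 15), (-5, -5)) = 20.025
d((-6, 15), (-2, -11)) = 26.3059
d((7, 7), (-5, -5)) = 16.9706
d((7, 7), (-2, -11)) = 20.1246
d((-5, -5), (-2, -11)) = 6.7082 <-- minimum

Closest pair: (-5, -5) and (-2, -11) with distance 6.7082

The closest pair is (-5, -5) and (-2, -11) with Euclidean distance 6.7082. For 6 points, brute-force pairwise comparison is shown above. For large n, the divide-and-conquer algorithm (sort by x, recurse on halves, check the dividing strip) achieves O(n log n).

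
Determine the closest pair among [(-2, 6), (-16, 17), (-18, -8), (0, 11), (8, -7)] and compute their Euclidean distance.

Computing all pairwise distances among 5 points:

d((-2, 6), (-16, 17)) = 17.8045
d((-2, 6), (-18, -8)) = 21.2603
d((-2, 6), (0, 11)) = 5.3852 <-- minimum
d((-2, 6), (8, -7)) = 16.4012
d((-16, 17), (-18, -8)) = 25.0799
d((-16, 17), (0, 11)) = 17.088
d((-16, 17), (8, -7)) = 33.9411
d((-18, -8), (0, 11)) = 26.1725
d((-18, -8), (8, -7)) = 26.0192
d((0, 11), (8, -7)) = 19.6977

Closest pair: (-2, 6) and (0, 11) with distance 5.3852

The closest pair is (-2, 6) and (0, 11) with Euclidean distance 5.3852. For 5 points, brute-force pairwise comparison is shown above. For large n, the divide-and-conquer algorithm (sort by x, recurse on halves, check the dividing strip) achieves O(n log n).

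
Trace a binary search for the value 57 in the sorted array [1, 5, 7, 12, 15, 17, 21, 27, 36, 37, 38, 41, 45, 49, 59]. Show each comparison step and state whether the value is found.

Binary search for 57 in [1, 5, 7, 12, 15, 17, 21, 27, 36, 37, 38, 41, 45, 49, 59]:

lo=0, hi=14, mid=7, arr[mid]=27 -> 27 < 57, search right half
lo=8, hi=14, mid=11, arr[mid]=41 -> 41 < 57, search right half
lo=12, hi=14, mid=13, arr[mid]=49 -> 49 < 57, search right half
lo=14, hi=14, mid=14, arr[mid]=59 -> 59 > 57, search left half
lo=14 > hi=13, target 57 not found

Binary search determines that 57 is not in the array after 4 comparisons. The search space was exhausted without finding the target.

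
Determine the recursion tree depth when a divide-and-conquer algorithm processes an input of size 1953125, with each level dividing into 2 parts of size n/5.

For divide and conquer with division factor 5:

Problem sizes at each level:
Level 0: 1953125
Level 1: 390625
Level 2: 78125
Level 3: 15625
Level 4: 3125
Level 5: 625
Level 6: 125
Level 7: 25
Level 8: 5
Level 9: 1

The root is level 0 and the size-1 base case is level 9 (the tree spans levels 0 through 9, i.e. 10 levels counting the root), so the depth is the number of divisions: log_5(1953125) = 9

The recursion tree depth is log_5(1953125) = 9. At each level, the problem size is divided by 5, so it takes 9 divisions to reduce to a base case of size 1. The algorithm makes 2 recursive calls at each level.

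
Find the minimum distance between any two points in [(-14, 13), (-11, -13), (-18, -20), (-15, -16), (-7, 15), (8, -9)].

Computing all pairwise distances among 6 points:

d((-14, 13), (-11, -13)) = 26.1725
d((-14, 13), (-18, -20)) = 33.2415
d((-14, 13), (-15, -16)) = 29.0172
d((-14, 13), (-7, 15)) = 7.2801
d((-14, 13), (8, -9)) = 31.1127
d((-11, -13), (-18, -20)) = 9.8995
d((-11, -13), (-15, -16)) = 5.0 <-- minimum
d((-11, -13), (-7, 15)) = 28.2843
d((-11, -13), (8, -9)) = 19.4165
d((-18, -20), (-15, -16)) = 5.0 <-- minimum
d((-18, -20), (-7, 15)) = 36.6879
d((-18, -20), (8, -9)) = 28.2312
d((-15, -16), (-7, 15)) = 32.0156
d((-15, -16), (8, -9)) = 24.0416
d((-7, 15), (8, -9)) = 28.3019

Minimum distance: 5.0 (tie among 2 pairs: (-11, -13) and (-15, -16); (-18, -20) and (-15, -16))

The minimum Euclidean distance is 5.0. There is a tie: 2 pairs achieve this minimum — (-11, -13) and (-15, -16); (-18, -20) and (-15, -16). Any of these is a valid closest pair. For 6 points, brute-force pairwise comparison is shown above. For large n, the divide-and-conquer algorithm (sort by x, recurse on halves, check the dividing strip) achieves O(n log n).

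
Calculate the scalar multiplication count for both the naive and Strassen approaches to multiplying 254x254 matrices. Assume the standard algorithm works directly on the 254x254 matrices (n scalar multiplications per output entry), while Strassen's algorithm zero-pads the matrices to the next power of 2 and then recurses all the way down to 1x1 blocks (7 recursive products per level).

Matrix multiplication for 254x254 matrices:

Strassen's algorithm requires power-of-2 dimensions. Pad 254x254 to 256x256 (next power of 2).

Standard algorithm: 254^3 = 16387064 multiplications
Strassen's algorithm: 7^(log2(256)) = 7^8 = 5764801 multiplications
Savings: 16387064 - 5764801 = 10622263 multiplications

Standard: 16387064 multiplications (254^3). Strassen: 5764801 multiplications (7^8, after padding to 256x256). Strassen reduces 8 recursive multiplications to 7 at each level.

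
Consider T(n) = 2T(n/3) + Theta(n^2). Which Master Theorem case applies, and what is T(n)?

Master Theorem for T(n) = 2T(n/3) + O(n^2):

a = 2, b = 3, c = 2
log_b(a) = log_3(2) = 0.6309

Case 3: c = 2 > log_3(2) = 0.6309
T(n) = O(n^2) = O(n^2)

For T(n) = 2T(n/3) + O(n^2): log_3(2) = 0.6309. This is Case 3 of the Master Theorem (c > log_b(a), work dominated by root), giving O(n^2).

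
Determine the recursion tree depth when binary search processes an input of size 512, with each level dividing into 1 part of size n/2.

For divide and conquer with division factor 2:

Problem sizes at each level:
Level 0: 512
Level 1: 256
Level 2: 128
Level 3: 64
Level 4: 32
Level 5: 16
Level 6: 8
Level 7: 4
Level 8: 2
Level 9: 1

The root is level 0 and the size-1 base case is level 9 (the tree spans levels 0 through 9, i.e. 10 levels counting the root), so the depth is the number of divisions: log_2(512) = 9

The recursion tree depth is log_2(512) = 9. At each level, the problem size is divided by 2, so it takes 9 divisions to reduce to a base case of size 1. The algorithm makes 1 recursive call at each level.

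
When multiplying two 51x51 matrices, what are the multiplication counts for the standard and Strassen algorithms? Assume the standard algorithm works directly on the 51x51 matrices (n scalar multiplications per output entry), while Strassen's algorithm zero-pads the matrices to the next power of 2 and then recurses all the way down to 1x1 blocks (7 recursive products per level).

Matrix multiplication for 51x51 matrices:

Strassen's algorithm requires power-of-2 dimensions. Pad 51x51 to 64x64 (next power of 2).

Standard algorithm: 51^3 = 132651 multiplications
Strassen's algorithm: 7^(log2(64)) = 7^6 = 117649 multiplications
Savings: 132651 - 117649 = 15002 multiplications

Standard: 132651 multiplications (51^3). Strassen: 117649 multiplications (7^6, after padding to 64x64). Strassen reduces 8 recursive multiplications to 7 at each level.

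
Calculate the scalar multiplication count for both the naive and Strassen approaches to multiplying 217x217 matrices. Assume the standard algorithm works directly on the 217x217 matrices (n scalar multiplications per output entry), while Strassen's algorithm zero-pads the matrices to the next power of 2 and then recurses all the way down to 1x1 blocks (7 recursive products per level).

Matrix multiplication for 217x217 matrices:

Strassen's algorithm requires power-of-2 dimensions. Pad 217x217 to 256x256 (next power of 2).

Standard algorithm: 217^3 = 10218313 multiplications
Strassen's algorithm: 7^(log2(256)) = 7^8 = 5764801 multiplications
Savings: 10218313 - 5764801 = 4453512 multiplications

Standard: 10218313 multiplications (217^3). Strassen: 5764801 multiplications (7^8, after padding to 256x256). Strassen reduces 8 recursive multiplications to 7 at each level.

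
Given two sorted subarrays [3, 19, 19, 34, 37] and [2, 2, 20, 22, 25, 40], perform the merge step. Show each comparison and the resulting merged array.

Merging process:

Compare 3 vs 2: take 2 from right. Merged: [2]
Compare 3 vs 2: take 2 from right. Merged: [2, 2]
Compare 3 vs 20: take 3 from left. Merged: [2, 2, 3]
Compare 19 vs 20: take 19 from left. Merged: [2, 2, 3, 19]
Compare 19 vs 20: take 19 from left. Merged: [2, 2, 3, 19, 19]
Compare 34 vs 20: take 20 from right. Merged: [2, 2, 3, 19, 19, 20]
Compare 34 vs 22: take 22 from right. Merged: [2, 2, 3, 19, 19, 20, 22]
Compare 34 vs 25: take 25 from right. Merged: [2, 2, 3, 19, 19, 20, 22, 25]
Compare 34 vs 40: take 34 from left. Merged: [2, 2, 3, 19, 19, 20, 22, 25, 34]
Compare 37 vs 40: take 37 from left. Merged: [2, 2, 3, 19, 19, 20, 22, 25, 34, 37]
Append remaining from right: [40]. Merged: [2, 2, 3, 19, 19, 20, 22, 25, 34, 37, 40]

Final merged array: [2, 2, 3, 19, 19, 20, 22, 25, 34, 37, 40]
Total comparisons: 10

The merged array is [2, 2, 3, 19, 19, 20, 22, 25, 34, 37, 40], requiring 10 comparisons. The merge step runs in O(n) time where n is the total number of elements.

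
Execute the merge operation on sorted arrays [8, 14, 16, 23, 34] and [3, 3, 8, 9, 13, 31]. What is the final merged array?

Merging process:

Compare 8 vs 3: take 3 from right. Merged: [3]
Compare 8 vs 3: take 3 from right. Merged: [3, 3]
Compare 8 vs 8: take 8 from left. Merged: [3, 3, 8]
Compare 14 vs 8: take 8 from right. Merged: [3, 3, 8, 8]
Compare 14 vs 9: take 9 from right. Merged: [3, 3, 8, 8, 9]
Compare 14 vs 13: take 13 from right. Merged: [3, 3, 8, 8, 9, 13]
Compare 14 vs 31: take 14 from left. Merged: [3, 3, 8, 8, 9, 13, 14]
Compare 16 vs 31: take 16 from left. Merged: [3, 3, 8, 8, 9, 13, 14, 16]
Compare 23 vs 31: take 23 from left. Merged: [3, 3, 8, 8, 9, 13, 14, 16, 23]
Compare 34 vs 31: take 31 from right. Merged: [3, 3, 8, 8, 9, 13, 14, 16, 23, 31]
Append remaining from left: [34]. Merged: [3, 3, 8, 8, 9, 13, 14, 16, 23, 31, 34]

Final merged array: [3, 3, 8, 8, 9, 13, 14, 16, 23, 31, 34]
Total comparisons: 10

The merged array is [3, 3, 8, 8, 9, 13, 14, 16, 23, 31, 34], requiring 10 comparisons. The merge step runs in O(n) time where n is the total number of elements.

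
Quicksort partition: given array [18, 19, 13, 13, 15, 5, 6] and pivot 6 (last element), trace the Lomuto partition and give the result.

Lomuto partition with pivot = 6:

Initial array: [18, 19, 13, 13, 15, 5, 6]

arr[0]=18 > 6: no swap
arr[1]=19 > 6: no swap
arr[2]=13 > 6: no swap
arr[3]=13 > 6: no swap
arr[4]=15 > 6: no swap
arr[5]=5 <= 6: swap with position 0, array becomes [5, 19, 13, 13, 15, 18, 6]

Place pivot at position 1: [5, 6, 13, 13, 15, 18, 19]
Pivot position: 1

After partitioning with pivot 6, the array becomes [5, 6, 13, 13, 15, 18, 19]. The pivot is placed at index 1. All elements to the left of the pivot are <= 6, and all elements to the right are > 6.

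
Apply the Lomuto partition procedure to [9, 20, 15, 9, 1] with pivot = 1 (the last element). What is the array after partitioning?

Lomuto partition with pivot = 1:

Initial array: [9, 20, 15, 9, 1]

arr[0]=9 > 1: no swap
arr[1]=20 > 1: no swap
arr[2]=15 > 1: no swap
arr[3]=9 > 1: no swap

Place pivot at position 0: [1, 20, 15, 9, 9]
Pivot position: 0

After partitioning with pivot 1, the array becomes [1, 20, 15, 9, 9]. The pivot is placed at index 0. All elements to the left of the pivot are <= 1, and all elements to the right are > 1.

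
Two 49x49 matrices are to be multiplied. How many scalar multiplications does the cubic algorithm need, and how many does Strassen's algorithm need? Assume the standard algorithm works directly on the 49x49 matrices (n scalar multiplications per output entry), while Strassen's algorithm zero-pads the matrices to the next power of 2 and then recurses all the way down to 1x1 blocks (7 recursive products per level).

Matrix multiplication for 49x49 matrices:

Strassen's algorithm requires power-of-2 dimensions. Pad 49x49 to 64x64 (next power of 2).

Standard algorithm: 49^3 = 117649 multiplications
Strassen's algorithm: 7^(log2(64)) = 7^6 = 117649 multiplications
Savings: 117649 - 117649 = 0 multiplications

Standard: 117649 multiplications (49^3). Strassen: 117649 multiplications (7^6, after padding to 64x64). Strassen reduces 8 recursive multiplications to 7 at each level.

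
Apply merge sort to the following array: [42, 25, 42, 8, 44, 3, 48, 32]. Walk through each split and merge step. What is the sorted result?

Merge sort trace:

Split: [42, 25, 42, 8, 44, 3, 48, 32] -> [42, 25, 42, 8] and [44, 3, 48, 32]
  Split: [42, 25, 42, 8] -> [42, 25] and [42, 8]
    Split: [42, 25] -> [42] and [25]
    Merge: [42] + [25] -> [25, 42]
    Split: [42, 8] -> [42] and [8]
    Merge: [42] + [8] -> [8, 42]
  Merge: [25, 42] + [8, 42] -> [8, 25, 42, 42]
  Split: [44, 3, 48, 32] -> [44, 3] and [48, 32]
    Split: [44, 3] -> [44] and [3]
    Merge: [44] + [3] -> [3, 44]
    Split: [48, 32] -> [48] and [32]
    Merge: [48] + [32] -> [32, 48]
  Merge: [3, 44] + [32, 48] -> [3, 32, 44, 48]
Merge: [8, 25, 42, 42] + [3, 32, 44, 48] -> [3, 8, 25, 32, 42, 42, 44, 48]

Final sorted array: [3, 8, 25, 32, 42, 42, 44, 48]

The merge sort proceeds by recursively splitting the array and merging sorted halves.
After all merges, the sorted array is [3, 8, 25, 32, 42, 42, 44, 48].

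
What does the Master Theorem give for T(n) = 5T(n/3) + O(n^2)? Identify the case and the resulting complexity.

Master Theorem for T(n) = 5T(n/3) + O(n^2):

a = 5, b = 3, c = 2
log_b(a) = log_3(5) = 1.4650

Case 3: c = 2 > log_3(5) = 1.4650
T(n) = O(n^2) = O(n^2)

For T(n) = 5T(n/3) + O(n^2): log_3(5) = 1.4650. This is Case 3 of the Master Theorem (c > log_b(a), work dominated by root), giving O(n^2).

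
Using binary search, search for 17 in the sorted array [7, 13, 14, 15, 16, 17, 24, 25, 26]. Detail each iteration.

Binary search for 17 in [7, 13, 14, 15, 16, 17, 24, 25, 26]:

lo=0, hi=8, mid=4, arr[mid]=16 -> 16 < 17, search right half
lo=5, hi=8, mid=6, arr[mid]=24 -> 24 > 17, search left half
lo=5, hi=5, mid=5, arr[mid]=17 -> Found target at index 5!

Binary search finds 17 at index 5 after 3 comparisons. The search repeatedly halves the search space by comparing with the middle element.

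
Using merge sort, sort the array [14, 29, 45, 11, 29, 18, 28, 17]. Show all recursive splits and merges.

Merge sort trace:

Split: [14, 29, 45, 11, 29, 18, 28, 17] -> [14, 29, 45, 11] and [29, 18, 28, 17]
  Split: [14, 29, 45, 11] -> [14, 29] and [45, 11]
    Split: [14, 29] -> [14] and [29]
    Merge: [14] + [29] -> [14, 29]
    Split: [45, 11] -> [45] and [11]
    Merge: [45] + [11] -> [11, 45]
  Merge: [14, 29] + [11, 45] -> [11, 14, 29, 45]
  Split: [29, 18, 28, 17] -> [29, 18] and [28, 17]
    Split: [29, 18] -> [29] and [18]
    Merge: [29] + [18] -> [18, 29]
    Split: [28, 17] -> [28] and [17]
    Merge: [28] + [17] -> [17, 28]
  Merge: [18, 29] + [17, 28] -> [17, 18, 28, 29]
Merge: [11, 14, 29, 45] + [17, 18, 28, 29] -> [11, 14, 17, 18, 28, 29, 29, 45]

Final sorted array: [11, 14, 17, 18, 28, 29, 29, 45]

The merge sort proceeds by recursively splitting the array and merging sorted halves.
After all merges, the sorted array is [11, 14, 17, 18, 28, 29, 29, 45].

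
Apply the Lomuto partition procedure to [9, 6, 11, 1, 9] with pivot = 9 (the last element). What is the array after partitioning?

Lomuto partition with pivot = 9:

Initial array: [9, 6, 11, 1, 9]

arr[0]=9 <= 9: swap with position 0, array becomes [9, 6, 11, 1, 9]
arr[1]=6 <= 9: swap with position 1, array becomes [9, 6, 11, 1, 9]
arr[2]=11 > 9: no swap
arr[3]=1 <= 9: swap with position 2, array becomes [9, 6, 1, 11, 9]

Place pivot at position 3: [9, 6, 1, 9, 11]
Pivot position: 3

After partitioning with pivot 9, the array becomes [9, 6, 1, 9, 11]. The pivot is placed at index 3. All elements to the left of the pivot are <= 9, and all elements to the right are > 9.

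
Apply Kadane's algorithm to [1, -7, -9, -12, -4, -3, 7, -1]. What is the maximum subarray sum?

Using Kadane's algorithm on [1, -7, -9, -12, -4, -3, 7, -1]:

Scanning through the array:
Position 1 (value -7): max_ending_here = -6, max_so_far = 1
Position 2 (value -9): max_ending_here = -9, max_so_far = 1
Position 3 (value -12): max_ending_here = -12, max_so_far = 1
Position 4 (value -4): max_ending_here = -4, max_so_far = 1
Position 5 (value -3): max_ending_here = -3, max_so_far = 1
Position 6 (value 7): max_ending_here = 7, max_so_far = 7
Position 7 (value -1): max_ending_here = 6, max_so_far = 7

Maximum subarray: [7]
Maximum sum: 7

The maximum subarray is [7] with sum 7. This subarray runs from index 6 to index 6.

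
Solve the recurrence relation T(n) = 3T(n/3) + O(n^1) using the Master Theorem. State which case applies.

Master Theorem for T(n) = 3T(n/3) + O(n^1):

a = 3, b = 3, c = 1
log_b(a) = log_3(3) = 1.0000

Case 2: c = 1 = log_3(3) = 1.0000
T(n) = O(n^1 log n) = O(n log n)

For T(n) = 3T(n/3) + O(n^1): log_3(3) = 1.0000. This is Case 2 of the Master Theorem (c = log_b(a), equal work at all levels), giving O(n log n).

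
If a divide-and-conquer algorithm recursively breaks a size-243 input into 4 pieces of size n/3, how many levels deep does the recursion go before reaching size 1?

For divide and conquer with division factor 3:

Problem sizes at each level:
Level 0: 243
Level 1: 81
Level 2: 27
Level 3: 9
Level 4: 3
Level 5: 1

The root is level 0 and the size-1 base case is level 5 (the tree spans levels 0 through 5, i.e. 6 levels counting the root), so the depth is the number of divisions: log_3(243) = 5

The recursion tree depth is log_3(243) = 5. At each level, the problem size is divided by 3, so it takes 5 divisions to reduce to a base case of size 1. The algorithm makes 4 recursive calls at each level.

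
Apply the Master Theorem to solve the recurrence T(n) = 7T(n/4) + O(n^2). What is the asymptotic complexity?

Master Theorem for T(n) = 7T(n/4) + O(n^2):

a = 7, b = 4, c = 2
log_b(a) = log_4(7) = 1.4037

Case 3: c = 2 > log_4(7) = 1.4037
T(n) = O(n^2) = O(n^2)

For T(n) = 7T(n/4) + O(n^2): log_4(7) = 1.4037. This is Case 3 of the Master Theorem (c > log_b(a), work dominated by root), giving O(n^2).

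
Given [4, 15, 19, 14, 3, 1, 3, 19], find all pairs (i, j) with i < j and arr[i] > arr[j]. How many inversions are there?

Finding inversions in [4, 15, 19, 14, 3, 1, 3, 19]:

(0, 4): arr[0]=4 > arr[4]=3
(0, 5): arr[0]=4 > arr[5]=1
(0, 6): arr[0]=4 > arr[6]=3
(1, 3): arr[1]=15 > arr[3]=14
(1, 4): arr[1]=15 > arr[4]=3
(1, 5): arr[1]=15 > arr[5]=1
(1, 6): arr[1]=15 > arr[6]=3
(2, 3): arr[2]=19 > arr[3]=14
(2, 4): arr[2]=19 > arr[4]=3
(2, 5): arr[2]=19 > arr[5]=1
(2, 6): arr[2]=19 > arr[6]=3
(3, 4): arr[3]=14 > arr[4]=3
(3, 5): arr[3]=14 > arr[5]=1
(3, 6): arr[3]=14 > arr[6]=3
(4, 5): arr[4]=3 > arr[5]=1

Total inversions: 15

The array has 15 inversion(s): (0,4), (0,5), (0,6), (1,3), (1,4), (1,5), (1,6), (2,3), (2,4), (2,5), (2,6), (3,4), (3,5), (3,6), (4,5). Each pair (i,j) satisfies i < j and arr[i] > arr[j].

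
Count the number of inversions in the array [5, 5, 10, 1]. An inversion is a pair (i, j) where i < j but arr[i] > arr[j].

Finding inversions in [5, 5, 10, 1]:

(0, 3): arr[0]=5 > arr[3]=1
(1, 3): arr[1]=5 > arr[3]=1
(2, 3): arr[2]=10 > arr[3]=1

Total inversions: 3

The array has 3 inversion(s): (0,3), (1,3), (2,3). Each pair (i,j) satisfies i < j and arr[i] > arr[j].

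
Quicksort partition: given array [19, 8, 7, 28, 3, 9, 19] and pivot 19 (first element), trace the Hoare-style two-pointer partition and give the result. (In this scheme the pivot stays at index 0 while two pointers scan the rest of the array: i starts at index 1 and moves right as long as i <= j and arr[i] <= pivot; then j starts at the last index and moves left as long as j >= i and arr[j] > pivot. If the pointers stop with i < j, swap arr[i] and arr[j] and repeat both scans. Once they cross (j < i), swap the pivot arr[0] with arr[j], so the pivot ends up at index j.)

Hoare-style two-pointer partition with pivot = 19:

Initial array: [19, 8, 7, 28, 3, 9, 19]

Pointers start at i = 1, j = 6.
i stops at index 3 (arr[3]=28 > 19), j stops at index 6 (arr[6]=19 <= 19): swap arr[3] and arr[6], array becomes [19, 8, 7, 19, 3, 9, 28]
i ends at 6, j ends at 5: the pointers have crossed (j < i), so scanning stops.

Swap pivot arr[0] with arr[5] to place pivot at position 5: [9, 8, 7, 19, 3, 19, 28]
Pivot position: 5

After partitioning with pivot 19, the array becomes [9, 8, 7, 19, 3, 19, 28]. The pivot is placed at index 5. All elements to the left of the pivot are <= 19, and all elements to the right are > 19.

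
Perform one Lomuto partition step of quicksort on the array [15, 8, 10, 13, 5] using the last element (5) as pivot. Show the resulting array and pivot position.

Lomuto partition with pivot = 5:

Initial array: [15, 8, 10, 13, 5]

arr[0]=15 > 5: no swap
arr[1]=8 > 5: no swap
arr[2]=10 > 5: no swap
arr[3]=13 > 5: no swap

Place pivot at position 0: [5, 8, 10, 13, 15]
Pivot position: 0

After partitioning with pivot 5, the array becomes [5, 8, 10, 13, 15]. The pivot is placed at index 0. All elements to the left of the pivot are <= 5, and all elements to the right are > 5.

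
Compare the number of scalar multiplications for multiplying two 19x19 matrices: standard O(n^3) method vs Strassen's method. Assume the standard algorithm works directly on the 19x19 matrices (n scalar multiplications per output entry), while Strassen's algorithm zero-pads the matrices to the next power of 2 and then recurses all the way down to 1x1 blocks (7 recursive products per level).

Matrix multiplication for 19x19 matrices:

Strassen's algorithm requires power-of-2 dimensions. Pad 19x19 to 32x32 (next power of 2).

Standard algorithm: 19^3 = 6859 multiplications
Strassen's algorithm: 7^(log2(32)) = 7^5 = 16807 multiplications
Difference: 6859 - 16807 = -9948 (Strassen uses MORE here due to padding overhead — for small or just-over-power-of-2 n, padding can outweigh the per-level savings)

Standard: 6859 multiplications (19^3). Strassen: 16807 multiplications (7^5, after padding to 32x32). Strassen reduces 8 recursive multiplications to 7 at each level.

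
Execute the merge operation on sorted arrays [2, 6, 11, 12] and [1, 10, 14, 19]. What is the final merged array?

Merging process:

Compare 2 vs 1: take 1 from right. Merged: [1]
Compare 2 vs 10: take 2 from left. Merged: [1, 2]
Compare 6 vs 10: take 6 from left. Merged: [1, 2, 6]
Compare 11 vs 10: take 10 from right. Merged: [1, 2, 6, 10]
Compare 11 vs 14: take 11 from left. Merged: [1, 2, 6, 10, 11]
Compare 12 vs 14: take 12 from left. Merged: [1, 2, 6, 10, 11, 12]
Append remaining from right: [14, 19]. Merged: [1, 2, 6, 10, 11, 12, 14, 19]

Final merged array: [1, 2, 6, 10, 11, 12, 14, 19]
Total comparisons: 6

The merged array is [1, 2, 6, 10, 11, 12, 14, 19], requiring 6 comparisons. The merge step runs in O(n) time where n is the total number of elements.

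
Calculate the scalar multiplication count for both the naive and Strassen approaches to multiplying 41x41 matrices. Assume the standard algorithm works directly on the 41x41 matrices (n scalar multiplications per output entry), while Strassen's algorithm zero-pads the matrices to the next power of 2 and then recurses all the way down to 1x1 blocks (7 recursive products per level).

Matrix multiplication for 41x41 matrices:

Strassen's algorithm requires power-of-2 dimensions. Pad 41x41 to 64x64 (next power of 2).

Standard algorithm: 41^3 = 68921 multiplications
Strassen's algorithm: 7^(log2(64)) = 7^6 = 117649 multiplications
Difference: 68921 - 117649 = -48728 (Strassen uses MORE here due to padding overhead — for small or just-over-power-of-2 n, padding can outweigh the per-level savings)

Standard: 68921 multiplications (41^3). Strassen: 117649 multiplications (7^6, after padding to 64x64). Strassen reduces 8 recursive multiplications to 7 at each level.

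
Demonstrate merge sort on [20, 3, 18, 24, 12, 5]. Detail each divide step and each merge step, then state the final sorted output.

Merge sort trace:

Split: [20, 3, 18, 24, 12, 5] -> [20, 3, 18] and [24, 12, 5]
  Split: [20, 3, 18] -> [20] and [3, 18]
    Split: [3, 18] -> [3] and [18]
    Merge: [3] + [18] -> [3, 18]
  Merge: [20] + [3, 18] -> [3, 18, 20]
  Split: [24, 12, 5] -> [24] and [12, 5]
    Split: [12, 5] -> [12] and [5]
    Merge: [12] + [5] -> [5, 12]
  Merge: [24] + [5, 12] -> [5, 12, 24]
Merge: [3, 18, 20] + [5, 12, 24] -> [3, 5, 12, 18, 20, 24]

Final sorted array: [3, 5, 12, 18, 20, 24]

The merge sort proceeds by recursively splitting the array and merging sorted halves.
After all merges, the sorted array is [3, 5, 12, 18, 20, 24].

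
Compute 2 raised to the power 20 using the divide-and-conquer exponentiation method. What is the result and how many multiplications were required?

Computing 2^20 by squaring (build up from 2^1; each line after the first costs one multiplication):

2^1 = 2
2^2 = (2^1)^2 = 2^2 = 4
2^4 = (2^2)^2 = 4^2 = 16
2^5 = 2 * 2^4 = 2 * 16 = 32
2^10 = (2^5)^2 = 32^2 = 1024
2^20 = (2^10)^2 = 1024^2 = 1048576

Result: 1048576
Multiplications needed: 5 (5 lines after 2^1)

2^20 = 1048576. Using exponentiation by squaring, this requires 5 multiplications. The key idea: if the exponent is even, square the half-power; if odd, multiply by the base once.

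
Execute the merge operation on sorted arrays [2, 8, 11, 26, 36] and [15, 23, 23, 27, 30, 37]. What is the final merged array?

Merging process:

Compare 2 vs 15: take 2 from left. Merged: [2]
Compare 8 vs 15: take 8 from left. Merged: [2, 8]
Compare 11 vs 15: take 11 from left. Merged: [2, 8, 11]
Compare 26 vs 15: take 15 from right. Merged: [2, 8, 11, 15]
Compare 26 vs 23: take 23 from right. Merged: [2, 8, 11, 15, 23]
Compare 26 vs 23: take 23 from right. Merged: [2, 8, 11, 15, 23, 23]
Compare 26 vs 27: take 26 from left. Merged: [2, 8, 11, 15, 23, 23, 26]
Compare 36 vs 27: take 27 from right. Merged: [2, 8, 11, 15, 23, 23, 26, 27]
Compare 36 vs 30: take 30 from right. Merged: [2, 8, 11, 15, 23, 23, 26, 27, 30]
Compare 36 vs 37: take 36 from left. Merged: [2, 8, 11, 15, 23, 23, 26, 27, 30, 36]
Append remaining from right: [37]. Merged: [2, 8, 11, 15, 23, 23, 26, 27, 30, 36, 37]

Final merged array: [2, 8, 11, 15, 23, 23, 26, 27, 30, 36, 37]
Total comparisons: 10

The merged array is [2, 8, 11, 15, 23, 23, 26, 27, 30, 36, 37], requiring 10 comparisons. The merge step runs in O(n) time where n is the total number of elements.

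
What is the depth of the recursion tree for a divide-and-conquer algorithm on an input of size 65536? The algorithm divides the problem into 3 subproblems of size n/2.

For divide and conquer with division factor 2:

Problem sizes at each level:
Level 0: 65536
Level 1: 32768
Level 2: 16384
Level 3: 8192
Level 4: 4096
Level 5: 2048
Level 6: 1024
Level 7: 512
Level 8: 256
Level 9: 128
Level 10: 64
Level 11: 32
Level 12: 16
Level 13: 8
Level 14: 4
Level 15: 2
Level 16: 1

The root is level 0 and the size-1 base case is level 16 (the tree spans levels 0 through 16, i.e. 17 levels counting the root), so the depth is the number of divisions: log_2(65536) = 16

The recursion tree depth is log_2(65536) = 16. At each level, the problem size is divided by 2, so it takes 16 divisions to reduce to a base case of size 1. The algorithm makes 3 recursive calls at each level.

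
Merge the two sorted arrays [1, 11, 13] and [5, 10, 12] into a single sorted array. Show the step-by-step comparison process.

Merging process:

Compare 1 vs 5: take 1 from left. Merged: [1]
Compare 11 vs 5: take 5 from right. Merged: [1, 5]
Compare 11 vs 10: take 10 from right. Merged: [1, 5, 10]
Compare 11 vs 12: take 11 from left. Merged: [1, 5, 10, 11]
Compare 13 vs 12: take 12 from right. Merged: [1, 5, 10, 11, 12]
Append remaining from left: [13]. Merged: [1, 5, 10, 11, 12, 13]

Final merged array: [1, 5, 10, 11, 12, 13]
Total comparisons: 5

The merged array is [1, 5, 10, 11, 12, 13], requiring 5 comparisons. The merge step runs in O(n) time where n is the total number of elements.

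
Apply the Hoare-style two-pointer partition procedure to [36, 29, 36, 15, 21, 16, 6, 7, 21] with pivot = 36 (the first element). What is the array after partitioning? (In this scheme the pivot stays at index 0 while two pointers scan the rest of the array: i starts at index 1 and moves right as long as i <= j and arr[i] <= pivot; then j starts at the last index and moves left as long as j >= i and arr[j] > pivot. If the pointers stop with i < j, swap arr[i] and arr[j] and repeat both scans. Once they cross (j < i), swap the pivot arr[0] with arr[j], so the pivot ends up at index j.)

Hoare-style two-pointer partition with pivot = 36:

Initial array: [36, 29, 36, 15, 21, 16, 6, 7, 21]

Pointers start at i = 1, j = 8.
i ends at 9, j ends at 8: the pointers have crossed (j < i), so scanning stops.

Swap pivot arr[0] with arr[8] to place pivot at position 8: [21, 29, 36, 15, 21, 16, 6, 7, 36]
Pivot position: 8

After partitioning with pivot 36, the array becomes [21, 29, 36, 15, 21, 16, 6, 7, 36]. The pivot is placed at index 8. All elements to the left of the pivot are <= 36, and all elements to the right are > 36.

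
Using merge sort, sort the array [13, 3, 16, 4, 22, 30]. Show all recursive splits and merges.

Merge sort trace:

Split: [13, 3, 16, 4, 22, 30] -> [13, 3, 16] and [4, 22, 30]
  Split: [13, 3, 16] -> [13] and [3, 16]
    Split: [3, 16] -> [3] and [16]
    Merge: [3] + [16] -> [3, 16]
  Merge: [13] + [3, 16] -> [3, 13, 16]
  Split: [4, 22, 30] -> [4] and [22, 30]
    Split: [22, 30] -> [22] and [30]
    Merge: [22] + [30] -> [22, 30]
  Merge: [4] + [22, 30] -> [4, 22, 30]
Merge: [3, 13, 16] + [4, 22, 30] -> [3, 4, 13, 16, 22, 30]

Final sorted array: [3, 4, 13, 16, 22, 30]

The merge sort proceeds by recursively splitting the array and merging sorted halves.
After all merges, the sorted array is [3, 4, 13, 16, 22, 30].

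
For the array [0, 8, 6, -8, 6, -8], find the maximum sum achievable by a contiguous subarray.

Using Kadane's algorithm on [0, 8, 6, -8, 6, -8]:

Scanning through the array:
Position 1 (value 8): max_ending_here = 8, max_so_far = 8
Position 2 (value 6): max_ending_here = 14, max_so_far = 14
Position 3 (value -8): max_ending_here = 6, max_so_far = 14
Position 4 (value 6): max_ending_here = 12, max_so_far = 14
Position 5 (value -8): max_ending_here = 4, max_so_far = 14

Maximum subarray: [0, 8, 6]
Maximum sum: 14

The maximum subarray is [0, 8, 6] with sum 14. This subarray runs from index 0 to index 2.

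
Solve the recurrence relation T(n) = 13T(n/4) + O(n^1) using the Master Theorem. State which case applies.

Master Theorem for T(n) = 13T(n/4) + O(n^1):

a = 13, b = 4, c = 1
log_b(a) = log_4(13) = 1.8502

Case 1: c = 1 < log_4(13) = 1.8502
T(n) = O(n^(log_4 13))

For T(n) = 13T(n/4) + O(n^1): log_4(13) = 1.8502. This is Case 1 of the Master Theorem (c < log_b(a), work dominated by leaves), giving O(n^(log_4 13)).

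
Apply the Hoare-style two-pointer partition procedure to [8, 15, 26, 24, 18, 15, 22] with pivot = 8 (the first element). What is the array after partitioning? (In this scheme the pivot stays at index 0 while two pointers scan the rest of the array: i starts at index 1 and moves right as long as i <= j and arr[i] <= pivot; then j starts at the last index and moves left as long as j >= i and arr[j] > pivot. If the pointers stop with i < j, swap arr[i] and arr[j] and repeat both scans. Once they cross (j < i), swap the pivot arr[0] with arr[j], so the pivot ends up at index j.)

Hoare-style two-pointer partition with pivot = 8:

Initial array: [8, 15, 26, 24, 18, 15, 22]

Pointers start at i = 1, j = 6.
i ends at 1, j ends at 0: the pointers have crossed (j < i), so scanning stops.

j = 0, so swapping arr[0] with arr[j] leaves the pivot at position 0: [8, 15, 26, 24, 18, 15, 22]
Pivot position: 0

After partitioning with pivot 8, the array becomes [8, 15, 26, 24, 18, 15, 22]. The pivot is placed at index 0. All elements to the left of the pivot are <= 8, and all elements to the right are > 8.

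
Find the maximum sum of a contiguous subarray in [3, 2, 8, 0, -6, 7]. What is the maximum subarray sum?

Using Kadane's algorithm on [3, 2, 8, 0, -6, 7]:

Scanning through the array:
Position 1 (value 2): max_ending_here = 5, max_so_far = 5
Position 2 (value 8): max_ending_here = 13, max_so_far = 13
Position 3 (value 0): max_ending_here = 13, max_so_far = 13
Position 4 (value -6): max_ending_here = 7, max_so_far = 13
Position 5 (value 7): max_ending_here = 14, max_so_far = 14

Maximum subarray: [3, 2, 8, 0, -6, 7]
Maximum sum: 14

The maximum subarray is [3, 2, 8, 0, -6, 7] with sum 14. This subarray runs from index 0 to index 5.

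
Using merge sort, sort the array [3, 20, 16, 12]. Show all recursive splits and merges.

Merge sort trace:

Split: [3, 20, 16, 12] -> [3, 20] and [16, 12]
  Split: [3, 20] -> [3] and [20]
  Merge: [3] + [20] -> [3, 20]
  Split: [16, 12] -> [16] and [12]
  Merge: [16] + [12] -> [12, 16]
Merge: [3, 20] + [12, 16] -> [3, 12, 16, 20]

Final sorted array: [3, 12, 16, 20]

The merge sort proceeds by recursively splitting the array and merging sorted halves.
After all merges, the sorted array is [3, 12, 16, 20].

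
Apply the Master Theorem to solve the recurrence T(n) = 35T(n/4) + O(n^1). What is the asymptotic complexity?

Master Theorem for T(n) = 35T(n/4) + O(n^1):

a = 35, b = 4, c = 1
log_b(a) = log_4(35) = 2.5646

Case 1: c = 1 < log_4(35) = 2.5646
T(n) = O(n^(log_4 35))

For T(n) = 35T(n/4) + O(n^1): log_4(35) = 2.5646. This is Case 1 of the Master Theorem (c < log_b(a), work dominated by leaves), giving O(n^(log_4 35)).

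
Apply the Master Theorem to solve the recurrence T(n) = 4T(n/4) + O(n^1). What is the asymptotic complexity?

Master Theorem for T(n) = 4T(n/4) + O(n^1):

a = 4, b = 4, c = 1
log_b(a) = log_4(4) = 1.0000

Case 2: c = 1 = log_4(4) = 1.0000
T(n) = O(n^1 log n) = O(n log n)

For T(n) = 4T(n/4) + O(n^1): log_4(4) = 1.0000. This is Case 2 of the Master Theorem (c = log_b(a), equal work at all levels), giving O(n log n).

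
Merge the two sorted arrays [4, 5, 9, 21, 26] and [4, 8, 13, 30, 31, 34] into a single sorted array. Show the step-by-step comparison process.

Merging process:

Compare 4 vs 4: take 4 from left. Merged: [4]
Compare 5 vs 4: take 4 from right. Merged: [4, 4]
Compare 5 vs 8: take 5 from left. Merged: [4, 4, 5]
Compare 9 vs 8: take 8 from right. Merged: [4, 4, 5, 8]
Compare 9 vs 13: take 9 from left. Merged: [4, 4, 5, 8, 9]
Compare 21 vs 13: take 13 from right. Merged: [4, 4, 5, 8, 9, 13]
Compare 21 vs 30: take 21 from left. Merged: [4, 4, 5, 8, 9, 13, 21]
Compare 26 vs 30: take 26 from left. Merged: [4, 4, 5, 8, 9, 13, 21, 26]
Append remaining from right: [30, 31, 34]. Merged: [4, 4, 5, 8, 9, 13, 21, 26, 30, 31, 34]

Final merged array: [4, 4, 5, 8, 9, 13, 21, 26, 30, 31, 34]
Total comparisons: 8

The merged array is [4, 4, 5, 8, 9, 13, 21, 26, 30, 31, 34], requiring 8 comparisons. The merge step runs in O(n) time where n is the total number of elements.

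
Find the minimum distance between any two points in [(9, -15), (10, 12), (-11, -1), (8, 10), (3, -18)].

Computing all pairwise distances among 5 points:

d((9, -15), (10, 12)) = 27.0185
d((9, -15), (-11, -1)) = 24.4131
d((9, -15), (8, 10)) = 25.02
d((9, -15), (3, -18)) = 6.7082
d((10, 12), (-11, -1)) = 24.6982
d((10, 12), (8, 10)) = 2.8284 <-- minimum
d((10, 12), (3, -18)) = 30.8058
d((-11, -1), (8, 10)) = 21.9545
d((-11, -1), (3, -18)) = 22.0227
d((8, 10), (3, -18)) = 28.4429

Closest pair: (10, 12) and (8, 10) with distance 2.8284

The closest pair is (10, 12) and (8, 10) with Euclidean distance 2.8284. For 5 points, brute-force pairwise comparison is shown above. For large n, the divide-and-conquer algorithm (sort by x, recurse on halves, check the dividing strip) achieves O(n log n).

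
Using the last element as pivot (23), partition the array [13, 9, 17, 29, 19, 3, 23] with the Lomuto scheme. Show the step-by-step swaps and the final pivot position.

Lomuto partition with pivot = 23:

Initial array: [13, 9, 17, 29, 19, 3, 23]

arr[0]=13 <= 23: swap with position 0, array becomes [13, 9, 17, 29, 19, 3, 23]
arr[1]=9 <= 23: swap with position 1, array becomes [13, 9, 17, 29, 19, 3, 23]
arr[2]=17 <= 23: swap with position 2, array becomes [13, 9, 17, 29, 19, 3, 23]
arr[3]=29 > 23: no swap
arr[4]=19 <= 23: swap with position 3, array becomes [13, 9, 17, 19, 29, 3, 23]
arr[5]=3 <= 23: swap with position 4, array becomes [13, 9, 17, 19, 3, 29, 23]

Place pivot at position 5: [13, 9, 17, 19, 3, 23, 29]
Pivot position: 5

After partitioning with pivot 23, the array becomes [13, 9, 17, 19, 3, 23, 29]. The pivot is placed at index 5. All elements to the left of the pivot are <= 23, and all elements to the right are > 23.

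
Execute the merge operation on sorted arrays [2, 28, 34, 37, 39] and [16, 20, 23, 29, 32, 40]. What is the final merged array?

Merging process:

Compare 2 vs 16: take 2 from left. Merged: [2]
Compare 28 vs 16: take 16 from right. Merged: [2, 16]
Compare 28 vs 20: take 20 from right. Merged: [2, 16, 20]
Compare 28 vs 23: take 23 from right. Merged: [2, 16, 20, 23]
Compare 28 vs 29: take 28 from left. Merged: [2, 16, 20, 23, 28]
Compare 34 vs 29: take 29 from right. Merged: [2, 16, 20, 23, 28, 29]
Compare 34 vs 32: take 32 from right. Merged: [2, 16, 20, 23, 28, 29, 32]
Compare 34 vs 40: take 34 from left. Merged: [2, 16, 20, 23, 28, 29, 32, 34]
Compare 37 vs 40: take 37 from left. Merged: [2, 16, 20, 23, 28, 29, 32, 34, 37]
Compare 39 vs 40: take 39 from left. Merged: [2, 16, 20, 23, 28, 29, 32, 34, 37, 39]
Append remaining from right: [40]. Merged: [2, 16, 20, 23, 28, 29, 32, 34, 37, 39, 40]

Final merged array: [2, 16, 20, 23, 28, 29, 32, 34, 37, 39, 40]
Total comparisons: 10

The merged array is [2, 16, 20, 23, 28, 29, 32, 34, 37, 39, 40], requiring 10 comparisons. The merge step runs in O(n) time where n is the total number of elements.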